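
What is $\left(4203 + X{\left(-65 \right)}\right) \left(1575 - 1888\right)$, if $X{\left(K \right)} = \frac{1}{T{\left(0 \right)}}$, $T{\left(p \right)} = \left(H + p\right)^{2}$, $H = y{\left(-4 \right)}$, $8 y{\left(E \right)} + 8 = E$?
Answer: $- \frac{11841103}{9} \approx -1.3157 \cdot 10^{6}$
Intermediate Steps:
$y{\left(E \right)} = -1 + \frac{E}{8}$
$H = - \frac{3}{2}$ ($H = -1 + \frac{1}{8} \left(-4\right) = -1 - \frac{1}{2} = - \frac{3}{2} \approx -1.5$)
$T{\left(p \right)} = \left(- \frac{3}{2} + p\right)^{2}$
$X{\left(K \right)} = \frac{4}{9}$ ($X{\left(K \right)} = \frac{1}{\frac{1}{4} \left(-3 + 2 \cdot 0\right)^{2}} = \frac{1}{\frac{1}{4} \left(-3 + 0\right)^{2}} = \frac{1}{\frac{1}{4} \left(-3\right)^{2}} = \frac{1}{\frac{1}{4} \cdot 9} = \frac{1}{\frac{9}{4}} = \frac{4}{9}$)
$\left(4203 + X{\left(-65 \right)}\right) \left(1575 - 1888\right) = \left(4203 + \frac{4}{9}\right) \left(1575 - 1888\right) = \frac{37831}{9} \left(-313\right) = - \frac{11841103}{9}$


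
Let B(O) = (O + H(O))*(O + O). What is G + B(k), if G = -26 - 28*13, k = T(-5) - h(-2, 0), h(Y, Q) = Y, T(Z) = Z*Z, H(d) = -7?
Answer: 690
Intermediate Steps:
T(Z) = Z²
k = 27 (k = (-5)² - 1*(-2) = 25 + 2 = 27)
G = -390 (G = -26 - 364 = -390)
B(O) = 2*O*(-7 + O) (B(O) = (O - 7)*(O + O) = (-7 + O)*(2*O) = 2*O*(-7 + O))
G + B(k) = -390 + 2*27*(-7 + 27) = -390 + 2*27*20 = -390 + 1080 = 690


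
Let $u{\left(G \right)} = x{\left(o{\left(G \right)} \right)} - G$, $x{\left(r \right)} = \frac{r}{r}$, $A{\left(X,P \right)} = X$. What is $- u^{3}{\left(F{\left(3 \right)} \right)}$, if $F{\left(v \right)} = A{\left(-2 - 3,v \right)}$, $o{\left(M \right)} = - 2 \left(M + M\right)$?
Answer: $-216$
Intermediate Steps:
$o{\left(M \right)} = - 4 M$ ($o{\left(M \right)} = - 2 \cdot 2 M = - 4 M$)
$x{\left(r \right)} = 1$
$F{\left(v \right)} = -5$ ($F{\left(v \right)} = -2 - 3 = -5$)
$u{\left(G \right)} = 1 - G$
$- u^{3}{\left(F{\left(3 \right)} \right)} = - \left(1 - -5\right)^{3} = - \left(1 + 5\right)^{3} = - 6^{3} = \left(-1\right) 216 = -216$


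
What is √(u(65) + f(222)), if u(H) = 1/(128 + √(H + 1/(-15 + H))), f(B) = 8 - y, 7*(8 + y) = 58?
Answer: √(484330 + 378*√6502)/(7*√(1280 + √6502)) ≈ 2.7788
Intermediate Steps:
y = 2/7 (y = -8 + (⅐)*58 = -8 + 58/7 = 2/7 ≈ 0.28571)
f(B) = 54/7 (f(B) = 8 - 1*2/7 = 8 - 2/7 = 54/7)
√(u(65) + f(222)) = √(1/(128 + √((1 + 65*(-15 + 65))/(-15 + 65))) + 54/7) = √(1/(128 + √((1 + 65*50)/50)) + 54/7) = √(1/(128 + √((1 + 3250)/50)) + 54/7) = √(1/(128 + √((1/50)*3251)) + 54/7) = √(1/(128 + √(3251/50)) + 54/7) = √(1/(128 + √6502/10) + 54/7) = √(54/7 + 1/(128 + √6502/10))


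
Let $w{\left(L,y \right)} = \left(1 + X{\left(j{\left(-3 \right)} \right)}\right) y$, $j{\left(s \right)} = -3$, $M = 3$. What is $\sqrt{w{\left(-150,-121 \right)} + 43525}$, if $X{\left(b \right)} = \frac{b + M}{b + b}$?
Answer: $2 \sqrt{10851} \approx 208.34$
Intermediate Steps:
$X{\left(b \right)} = \frac{3 + b}{2 b}$ ($X{\left(b \right)} = \frac{b + 3}{b + b} = \frac{3 + b}{2 b}$)
$w{\left(L,y \right)} = y$ ($w{\left(L,y \right)} = \left(1 + \frac{3 - 3}{2 \left(-3\right)}\right) y = \left(1 + \frac{1}{2} \left(- \frac{1}{3}\right) 0\right) y = \left(1 + 0\right) y = 1 y = y$)
$\sqrt{w{\left(-150,-121 \right)} + 43525} = \sqrt{-121 + 43525} = \sqrt{43404} = 2 \sqrt{10851}$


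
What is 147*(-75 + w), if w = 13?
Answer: -9114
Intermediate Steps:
147*(-75 + w) = 147*(-75 + 13) = 147*(-62) = -9114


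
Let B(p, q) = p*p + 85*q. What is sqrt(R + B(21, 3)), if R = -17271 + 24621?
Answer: 3*sqrt(894) ≈ 89.699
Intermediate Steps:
R = 7350
B(p, q) = p**2 + 85*q
sqrt(R + B(21, 3)) = sqrt(7350 + (21**2 + 85*3)) = sqrt(7350 + (441 + 255)) = sqrt(7350 + 696) = sqrt(8046) = 3*sqrt(894)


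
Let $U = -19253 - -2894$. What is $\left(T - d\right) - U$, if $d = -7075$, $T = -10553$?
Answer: $12881$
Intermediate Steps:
$U = -16359$ ($U = -19253 + 2894 = -16359$)
$\left(T - d\right) - U = \left(-10553 - -7075\right) - -16359 = \left(-10553 + 7075\right) + 16359 = -3478 + 16359 = 12881$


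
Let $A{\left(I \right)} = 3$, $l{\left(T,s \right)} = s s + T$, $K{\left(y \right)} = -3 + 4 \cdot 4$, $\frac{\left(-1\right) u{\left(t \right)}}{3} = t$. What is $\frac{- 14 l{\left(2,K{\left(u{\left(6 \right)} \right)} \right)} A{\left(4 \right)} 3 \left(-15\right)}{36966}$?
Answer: $\frac{53865}{6161} \approx 8.7429$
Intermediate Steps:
$u{\left(t \right)} = - 3 t$
$K{\left(y \right)} = 13$ ($K{\left(y \right)} = -3 + 16 = 13$)
$l{\left(T,s \right)} = T + s^{2}$ ($l{\left(T,s \right)} = s^{2} + T = T + s^{2}$)
$\frac{- 14 l{\left(2,K{\left(u{\left(6 \right)} \right)} \right)} A{\left(4 \right)} 3 \left(-15\right)}{36966} = \frac{- 14 \left(2 + 13^{2}\right) 3 \cdot 3 \left(-15\right)}{36966} = - 14 \left(2 + 169\right) 3 \cdot 3 \left(-15\right) \frac{1}{36966} = - 14 \cdot 171 \cdot 3 \cdot 3 \left(-15\right) \frac{1}{36966} = - 14 \cdot 513 \cdot 3 \left(-15\right) \frac{1}{36966} = \left(-14\right) 1539 \left(-15\right) \frac{1}{36966} = \left(-21546\right) \left(-15\right) \frac{1}{36966} = 323190 \cdot \frac{1}{36966} = \frac{53865}{6161}$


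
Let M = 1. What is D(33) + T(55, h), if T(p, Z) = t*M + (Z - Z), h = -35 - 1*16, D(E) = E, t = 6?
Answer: 39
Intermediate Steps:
h = -51 (h = -35 - 16 = -51)
T(p, Z) = 6 (T(p, Z) = 6*1 + (Z - Z) = 6 + 0 = 6)
D(33) + T(55, h) = 33 + 6 = 39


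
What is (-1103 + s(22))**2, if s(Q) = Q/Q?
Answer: 1214404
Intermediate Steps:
s(Q) = 1
(-1103 + s(22))**2 = (-1103 + 1)**2 = (-1102)**2 = 1214404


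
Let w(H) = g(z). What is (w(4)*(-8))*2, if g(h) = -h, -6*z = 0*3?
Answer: 0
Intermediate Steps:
z = 0 (z = -0*3 = -⅙*0 = 0)
w(H) = 0 (w(H) = -1*0 = 0)
(w(4)*(-8))*2 = (0*(-8))*2 = 0*2 = 0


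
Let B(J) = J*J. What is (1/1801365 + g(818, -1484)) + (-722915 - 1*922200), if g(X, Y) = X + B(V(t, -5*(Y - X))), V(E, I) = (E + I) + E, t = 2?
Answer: 235848934782136/1801365 ≈ 1.3093e+8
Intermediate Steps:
V(E, I) = I + 2*E
B(J) = J²
g(X, Y) = X + (4 - 5*Y + 5*X)² (g(X, Y) = X + (-5*(Y - X) + 2*2)² = X + ((-5*Y + 5*X) + 4)² = X + (4 - 5*Y + 5*X)²)
(1/1801365 + g(818, -1484)) + (-722915 - 1*922200) = (1/1801365 + (818 + (4 - 5*(-1484) + 5*818)²)) + (-722915 - 1*922200) = (1/1801365 + (818 + (4 + 7420 + 4090)²)) + (-722915 - 922200) = (1/1801365 + (818 + 11514²)) - 1645115 = (1/1801365 + (818 + 132572196)) - 1645115 = (1/1801365 + 132573014) - 1645115 = 238812387364111/1801365 - 1645115 = 235848934782136/1801365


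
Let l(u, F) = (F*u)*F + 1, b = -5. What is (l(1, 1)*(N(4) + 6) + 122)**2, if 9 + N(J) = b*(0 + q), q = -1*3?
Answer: 21316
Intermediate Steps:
q = -3
N(J) = 6 (N(J) = -9 - 5*(0 - 3) = -9 - 5*(-3) = -9 + 15 = 6)
l(u, F) = 1 + u*F**2 (l(u, F) = u*F**2 + 1 = 1 + u*F**2)
(l(1, 1)*(N(4) + 6) + 122)**2 = ((1 + 1*1**2)*(6 + 6) + 122)**2 = ((1 + 1*1)*12 + 122)**2 = ((1 + 1)*12 + 122)**2 = (2*12 + 122)**2 = (24 + 122)**2 = 146**2 = 21316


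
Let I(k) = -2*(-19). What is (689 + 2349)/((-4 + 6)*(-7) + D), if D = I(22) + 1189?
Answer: 3038/1213 ≈ 2.5045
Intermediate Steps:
I(k) = 38
D = 1227 (D = 38 + 1189 = 1227)
(689 + 2349)/((-4 + 6)*(-7) + D) = (689 + 2349)/((-4 + 6)*(-7) + 1227) = 3038/(2*(-7) + 1227) = 3038/(-14 + 1227) = 3038/1213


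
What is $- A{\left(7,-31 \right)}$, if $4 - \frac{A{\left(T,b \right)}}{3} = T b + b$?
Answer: $-756$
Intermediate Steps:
$A{\left(T,b \right)} = 12 - 3 b - 3 T b$ ($A{\left(T,b \right)} = 12 - 3 \left(T b + b\right) = 12 - 3 \left(b + T b\right) = 12 - \left(3 b + 3 T b\right) = 12 - 3 b - 3 T b$)
$- A{\left(7,-31 \right)} = - (12 - -93 - 21 \left(-31\right)) = - (12 + 93 + 651) = \left(-1\right) 756 = -756$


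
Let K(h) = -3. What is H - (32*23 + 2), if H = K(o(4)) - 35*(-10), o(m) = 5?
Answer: -391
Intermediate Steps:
H = 347 (H = -3 - 35*(-10) = -3 + 350 = 347)
H - (32*23 + 2) = 347 - (32*23 + 2) = 347 - (736 + 2) = 347 - 1*738 = 347 - 738 = -391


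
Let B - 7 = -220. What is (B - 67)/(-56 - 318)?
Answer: 140/187 ≈ 0.74866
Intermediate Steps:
B = -213 (B = 7 - 220 = -213)
(B - 67)/(-56 - 318) = (-213 - 67)/(-56 - 318) = -280/(-374) = -280*(-1/374) = 140/187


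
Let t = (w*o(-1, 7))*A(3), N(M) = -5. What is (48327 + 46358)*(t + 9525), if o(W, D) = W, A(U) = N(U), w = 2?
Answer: 902821475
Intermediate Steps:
A(U) = -5
t = 10 (t = (2*(-1))*(-5) = -2*(-5) = 10)
(48327 + 46358)*(t + 9525) = (48327 + 46358)*(10 + 9525) = 94685*9535 = 902821475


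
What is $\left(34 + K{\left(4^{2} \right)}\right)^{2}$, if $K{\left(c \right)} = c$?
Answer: $2500$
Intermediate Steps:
$\left(34 + K{\left(4^{2} \right)}\right)^{2} = \left(34 + 4^{2}\right)^{2} = \left(34 + 16\right)^{2} = 50^{2} = 2500$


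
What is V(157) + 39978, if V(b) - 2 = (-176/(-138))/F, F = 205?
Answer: 565517188/14145 ≈ 39980.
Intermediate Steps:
V(b) = 28378/14145 (V(b) = 2 - 176/(-138)/205 = 2 - 176*(-1/138)*(1/205) = 2 + (88/69)*(1/205) = 2 + 88/14145 = 28378/14145)
V(157) + 39978 = 28378/14145 + 39978 = 565517188/14145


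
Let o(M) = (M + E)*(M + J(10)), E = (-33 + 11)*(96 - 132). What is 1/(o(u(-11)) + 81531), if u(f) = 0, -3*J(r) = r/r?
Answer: 1/81267 ≈ 1.2305e-5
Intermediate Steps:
J(r) = -1/3 (J(r) = -r/(3*r) = -1/3*1 = -1/3)
E = 792 (E = -22*(-36) = 792)
o(M) = (792 + M)*(-1/3 + M) (o(M) = (M + 792)*(M - 1/3) = (792 + M)*(-1/3 + M))
1/(o(u(-11)) + 81531) = 1/((-264 + 0**2 + (2375/3)*0) + 81531) = 1/((-264 + 0 + 0) + 81531) = 1/(-264 + 81531) = 1/81267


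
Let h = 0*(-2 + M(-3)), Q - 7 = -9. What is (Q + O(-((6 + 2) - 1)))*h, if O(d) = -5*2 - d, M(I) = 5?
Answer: 0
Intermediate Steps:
Q = -2 (Q = 7 - 9 = -2)
h = 0 (h = 0*(-2 + 5) = 0*3 = 0)
O(d) = -10 - d
(Q + O(-((6 + 2) - 1)))*h = (-2 + (-10 - (-1)*((6 + 2) - 1)))*0 = (-2 + (-10 - (-1)*(8 - 1)))*0 = (-2 + (-10 - (-1)*7))*0 = (-2 + (-10 - 1*(-7)))*0 = (-2 + (-10 + 7))*0 = (-2 - 3)*0 = -5*0 = 0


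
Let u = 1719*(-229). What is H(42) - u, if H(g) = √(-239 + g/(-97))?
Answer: 393651 + 5*I*√90113/97 ≈ 3.9365e+5 + 15.474*I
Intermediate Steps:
u = -393651
H(g) = √(-239 - g/97) (H(g) = √(-239 + g*(-1/97)) = √(-239 - g/97))
H(42) - u = √(-2248751 - 97*42)/97 - 1*(-393651) = √(-2248751 - 4074)/97 + 393651 = √(-2252825)/97 + 393651 = (5*I*√90113)/97 + 393651 = 5*I*√90113/97 + 393651 = 393651 + 5*I*√90113/97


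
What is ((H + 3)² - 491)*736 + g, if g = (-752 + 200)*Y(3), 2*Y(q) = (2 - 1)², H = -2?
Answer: -360916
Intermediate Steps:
Y(q) = ½ (Y(q) = (2 - 1)²/2 = (½)*1² = (½)*1 = ½)
g = -276 (g = (-752 + 200)*(½) = -552*½ = -276)
((H + 3)² - 491)*736 + g = ((-2 + 3)² - 491)*736 - 276 = (1² - 491)*736 - 276 = (1 - 491)*736 - 276 = -490*736 - 276 = -360640 - 276 = -360916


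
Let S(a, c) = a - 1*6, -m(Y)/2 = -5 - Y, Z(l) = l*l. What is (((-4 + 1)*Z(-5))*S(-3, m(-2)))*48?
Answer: 32400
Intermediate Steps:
Z(l) = l²
m(Y) = 10 + 2*Y (m(Y) = -2*(-5 - Y) = 10 + 2*Y)
S(a, c) = -6 + a (S(a, c) = a - 6 = -6 + a)
(((-4 + 1)*Z(-5))*S(-3, m(-2)))*48 = (((-4 + 1)*(-5)²)*(-6 - 3))*48 = (-3*25*(-9))*48 = -75*(-9)*48 = 675*48 = 32400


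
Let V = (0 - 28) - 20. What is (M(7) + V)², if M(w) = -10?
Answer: 3364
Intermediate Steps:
V = -48 (V = -28 - 20 = -48)
(M(7) + V)² = (-10 - 48)² = (-58)² = 3364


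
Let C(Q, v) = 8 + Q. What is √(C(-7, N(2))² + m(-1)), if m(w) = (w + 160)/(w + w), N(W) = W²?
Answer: I*√314/2 ≈ 8.86*I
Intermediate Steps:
m(w) = (160 + w)/(2*w) (m(w) = (160 + w)/((2*w)) = (160 + w)*(1/(2*w)) = (160 + w)/(2*w))
√(C(-7, N(2))² + m(-1)) = √((8 - 7)² + (½)*(160 - 1)/(-1)) = √(1² + (½)*(-1)*159) = √(1 - 159/2) = √(-157/2) = I*√314/2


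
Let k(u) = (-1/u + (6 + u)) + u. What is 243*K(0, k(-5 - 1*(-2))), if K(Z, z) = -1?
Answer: -243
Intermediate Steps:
k(u) = 6 - 1/u + 2*u (k(u) = (6 + u - 1/u) + u = 6 - 1/u + 2*u)
243*K(0, k(-5 - 1*(-2))) = 243*(-1) = -243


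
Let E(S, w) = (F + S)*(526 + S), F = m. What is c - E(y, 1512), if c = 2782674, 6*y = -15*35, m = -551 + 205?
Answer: 11891055/4 ≈ 2.9728e+6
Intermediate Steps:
m = -346
y = -175/2 (y = (-15*35)/6 = (1/6)*(-525) = -175/2 ≈ -87.500)
F = -346
E(S, w) = (-346 + S)*(526 + S)
c - E(y, 1512) = 2782674 - (-181996 + (-175/2)**2 + 180*(-175/2)) = 2782674 - (-181996 + 30625/4 - 15750) = 2782674 - 1*(-760359/4) = 2782674 + 760359/4 = 11891055/4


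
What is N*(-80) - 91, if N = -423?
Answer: 33749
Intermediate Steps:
N*(-80) - 91 = -423*(-80) - 91 = 33840 - 91 = 33749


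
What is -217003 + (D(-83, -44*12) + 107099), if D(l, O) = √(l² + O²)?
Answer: -109904 + √285673 ≈ -1.0937e+5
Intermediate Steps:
D(l, O) = √(O² + l²)
-217003 + (D(-83, -44*12) + 107099) = -217003 + (√((-44*12)² + (-83)²) + 107099) = -217003 + (√((-528)² + 6889) + 107099) = -217003 + (√(278784 + 6889) + 107099) = -217003 + (√285673 + 107099) = -217003 + (107099 + √285673) = -109904 + √285673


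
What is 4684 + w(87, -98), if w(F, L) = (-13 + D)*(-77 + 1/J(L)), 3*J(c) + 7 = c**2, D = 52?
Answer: 5377558/3199 ≈ 1681.0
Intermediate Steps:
J(c) = -7/3 + c**2/3
w(F, L) = -3003 + 39/(-7/3 + L**2/3) (w(F, L) = (-13 + 52)*(-77 + 1/(-7/3 + L**2/3)) = 39*(-77 + 1/(-7/3 + L**2/3)) = -3003 + 39/(-7/3 + L**2/3))
4684 + w(87, -98) = 4684 + 39*(542 - 77*(-98)**2)/(-7 + (-98)**2) = 4684 + 39*(542 - 77*9604)/(-7 + 9604) = 4684 + 39*(542 - 739508)/9597 = 4684 + 39*(1/9597)*(-738966) = 4684 - 9606558/3199 = 5377558/3199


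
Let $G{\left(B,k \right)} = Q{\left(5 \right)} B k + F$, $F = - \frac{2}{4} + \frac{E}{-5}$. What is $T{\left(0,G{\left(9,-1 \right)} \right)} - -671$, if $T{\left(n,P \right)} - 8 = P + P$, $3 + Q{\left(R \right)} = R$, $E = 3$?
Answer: $\frac{3204}{5} \approx 640.8$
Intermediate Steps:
$Q{\left(R \right)} = -3 + R$
$F = - \frac{11}{10}$ ($F = - \frac{2}{4} + \frac{3}{-5} = \left(-2\right) \frac{1}{4} + 3 \left(- \frac{1}{5}\right) = - \frac{1}{2} - \frac{3}{5} = - \frac{11}{10} \approx -1.1$)
$G{\left(B,k \right)} = - \frac{11}{10} + 2 B k$ ($G{\left(B,k \right)} = \left(-3 + 5\right) B k - \frac{11}{10} = 2 B k - \frac{11}{10} = - \frac{11}{10} + 2 B k$)
$T{\left(n,P \right)} = 8 + 2 P$ ($T{\left(n,P \right)} = 8 + \left(P + P\right) = 8 + 2 P$)
$T{\left(0,G{\left(9,-1 \right)} \right)} - -671 = \left(8 + 2 \left(- \frac{11}{10} + 2 \cdot 9 \left(-1\right)\right)\right) - -671 = \left(8 + 2 \left(- \frac{11}{10} - 18\right)\right) + 671 = \left(8 + 2 \left(- \frac{191}{10}\right)\right) + 671 = \left(8 - \frac{191}{5}\right) + 671 = - \frac{151}{5} + 671 = \frac{3204}{5}$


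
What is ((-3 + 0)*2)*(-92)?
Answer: 552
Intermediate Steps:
((-3 + 0)*2)*(-92) = -3*2*(-92) = -6*(-92) = 552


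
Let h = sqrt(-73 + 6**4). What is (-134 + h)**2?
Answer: (134 - sqrt(1223))**2 ≈ 9806.7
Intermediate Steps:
h = sqrt(1223) (h = sqrt(-73 + 1296) = sqrt(1223) ≈ 34.971)
(-134 + h)**2 = (-134 + sqrt(1223))**2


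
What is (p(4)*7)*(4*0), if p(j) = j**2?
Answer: 0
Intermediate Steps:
(p(4)*7)*(4*0) = (4**2*7)*(4*0) = (16*7)*0 = 112*0 = 0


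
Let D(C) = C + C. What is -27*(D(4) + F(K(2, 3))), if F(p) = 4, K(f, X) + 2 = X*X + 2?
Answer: -324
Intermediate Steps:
K(f, X) = X² (K(f, X) = -2 + (X*X + 2) = -2 + (X² + 2) = -2 + (2 + X²) = X²)
D(C) = 2*C
-27*(D(4) + F(K(2, 3))) = -27*(2*4 + 4) = -27*(8 + 4) = -27*12 = -324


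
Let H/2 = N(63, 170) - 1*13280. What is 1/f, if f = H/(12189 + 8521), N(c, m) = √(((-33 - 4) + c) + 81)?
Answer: -137514400/176358293 - 10355*√107/176358293 ≈ -0.78035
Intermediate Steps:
N(c, m) = √(44 + c) (N(c, m) = √((-37 + c) + 81) = √(44 + c))
H = -26560 + 2*√107 (H = 2*(√(44 + 63) - 1*13280) = 2*(√107 - 13280) = 2*(-13280 + √107) = -26560 + 2*√107 ≈ -26539.)
f = -2656/2071 + √107/10355 (f = (-26560 + 2*√107)/(12189 + 8521) = (-26560 + 2*√107)/20710 = (-26560 + 2*√107)*(1/20710) = -2656/2071 + √107/10355 ≈ -1.2815)
1/f = 1/(-2656/2071 + √107/10355)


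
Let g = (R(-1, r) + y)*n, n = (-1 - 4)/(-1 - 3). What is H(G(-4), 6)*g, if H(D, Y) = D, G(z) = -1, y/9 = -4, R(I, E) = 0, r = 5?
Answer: 45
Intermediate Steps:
y = -36 (y = 9*(-4) = -36)
n = 5/4 (n = -5/(-4) = -5*(-¼) = 5/4 ≈ 1.2500)
g = -45 (g = (0 - 36)*(5/4) = -36*5/4 = -45)
H(G(-4), 6)*g = -1*(-45) = 45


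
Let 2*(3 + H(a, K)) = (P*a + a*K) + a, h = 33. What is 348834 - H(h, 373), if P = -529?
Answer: 702789/2 ≈ 3.5139e+5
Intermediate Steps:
H(a, K) = -3 - 264*a + K*a/2 (H(a, K) = -3 + ((-529*a + a*K) + a)/2 = -3 + ((-529*a + K*a) + a)/2 = -3 + (-528*a + K*a)/2 = -3 + (-264*a + K*a/2) = -3 - 264*a + K*a/2)
348834 - H(h, 373) = 348834 - (-3 - 264*33 + (½)*373*33) = 348834 - (-3 - 8712 + 12309/2) = 348834 - 1*(-5121/2) = 348834 + 5121/2 = 702789/2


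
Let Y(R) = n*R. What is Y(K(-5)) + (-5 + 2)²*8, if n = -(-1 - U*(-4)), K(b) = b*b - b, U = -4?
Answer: 582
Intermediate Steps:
K(b) = b² - b
n = 17 (n = -(-1 - (-4)*(-4)) = -(-1 - 1*16) = -(-1 - 16) = -1*(-17) = 17)
Y(R) = 17*R
Y(K(-5)) + (-5 + 2)²*8 = 17*(-5*(-1 - 5)) + (-5 + 2)²*8 = 17*(-5*(-6)) + (-3)²*8 = 17*30 + 9*8 = 510 + 72 = 582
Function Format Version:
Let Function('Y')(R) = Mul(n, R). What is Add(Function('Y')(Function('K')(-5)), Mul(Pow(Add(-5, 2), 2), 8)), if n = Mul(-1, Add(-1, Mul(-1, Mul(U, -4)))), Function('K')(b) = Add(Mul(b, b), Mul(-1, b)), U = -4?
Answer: 582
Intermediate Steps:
Function('K')(b) = Add(Pow(b, 2), Mul(-1, b))
n = 17 (n = Mul(-1, Add(-1, Mul(-1, Mul(-4, -4)))) = Mul(-1, Add(-1, Mul(-1, 16))) = Mul(-1, Add(-1, -16)) = Mul(-1, -17) = 17)
Function('Y')(R) = Mul(17, R)
Add(Function('Y')(Function('K')(-5)), Mul(Pow(Add(-5, 2), 2), 8)) = Add(Mul(17, Mul(-5, Add(-1, -5))), Mul(Pow(Add(-5, 2), 2), 8)) = Add(Mul(17, Mul(-5, -6)), Mul(Pow(-3, 2), 8)) = Add(Mul(17, 30), Mul(9, 8)) = Add(510, 72) = 582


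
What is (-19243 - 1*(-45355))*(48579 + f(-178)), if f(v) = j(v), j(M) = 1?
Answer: 1268520960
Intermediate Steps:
f(v) = 1
(-19243 - 1*(-45355))*(48579 + f(-178)) = (-19243 - 1*(-45355))*(48579 + 1) = (-19243 + 45355)*48580 = 26112*48580 = 1268520960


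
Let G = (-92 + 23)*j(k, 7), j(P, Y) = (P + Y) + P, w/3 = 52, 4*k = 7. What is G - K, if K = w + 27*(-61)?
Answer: 1533/2 ≈ 766.50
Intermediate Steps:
k = 7/4 (k = (1/4)*7 = 7/4 ≈ 1.7500)
w = 156 (w = 3*52 = 156)
j(P, Y) = Y + 2*P
K = -1491 (K = 156 + 27*(-61) = 156 - 1647 = -1491)
G = -1449/2 (G = (-92 + 23)*(7 + 2*(7/4)) = -69*(7 + 7/2) = -69*21/2 = -1449/2 ≈ -724.50)
G - K = -1449/2 - 1*(-1491) = -1449/2 + 1491 = 1533/2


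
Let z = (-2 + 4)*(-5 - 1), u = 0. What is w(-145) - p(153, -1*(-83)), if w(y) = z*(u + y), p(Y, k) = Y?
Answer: 1587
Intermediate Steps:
z = -12 (z = 2*(-6) = -12)
w(y) = -12*y (w(y) = -12*(0 + y) = -12*y)
w(-145) - p(153, -1*(-83)) = -12*(-145) - 1*153 = 1740 - 153 = 1587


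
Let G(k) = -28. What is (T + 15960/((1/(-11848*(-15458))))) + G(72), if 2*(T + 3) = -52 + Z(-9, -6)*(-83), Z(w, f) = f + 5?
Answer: 5846032577249/2 ≈ 2.9230e+12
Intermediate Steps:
Z(w, f) = 5 + f
T = 25/2 (T = -3 + (-52 + (5 - 6)*(-83))/2 = -3 + (-52 - 1*(-83))/2 = -3 + (-52 + 83)/2 = -3 + (½)*31 = -3 + 31/2 = 25/2 ≈ 12.500)
(T + 15960/((1/(-11848*(-15458))))) + G(72) = (25/2 + 15960/((1/(-11848*(-15458))))) - 28 = (25/2 + 15960/((-1/11848*(-1/15458)))) - 28 = (25/2 + 15960/(1/183146384)) - 28 = (25/2 + 15960*183146384) - 28 = (25/2 + 2923016288640) - 28 = 5846032577305/2 - 28 = 5846032577249/2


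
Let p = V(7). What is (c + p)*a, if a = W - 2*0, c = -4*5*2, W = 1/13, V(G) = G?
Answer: -33/13 ≈ -2.5385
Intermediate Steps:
p = 7
W = 1/13 ≈ 0.076923
c = -40 (c = -20*2 = -40)
a = 1/13 (a = 1/13 - 2*0 = 1/13 + 0 = 1/13 ≈ 0.076923)
(c + p)*a = (-40 + 7)*(1/13) = -33*1/13 = -33/13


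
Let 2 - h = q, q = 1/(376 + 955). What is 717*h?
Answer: 1907937/1331 ≈ 1433.5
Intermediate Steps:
q = 1/1331 ≈ 0.00075131
h = 2661/1331 (h = 2 - 1*1/1331 = 2 - 1/1331 = 2661/1331 ≈ 1.9992)
717*h = 717*(2661/1331) = 1907937/1331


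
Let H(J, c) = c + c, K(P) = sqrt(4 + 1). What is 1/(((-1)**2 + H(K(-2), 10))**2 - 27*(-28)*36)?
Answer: 1/27657 ≈ 3.6157e-5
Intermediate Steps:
K(P) = sqrt(5)
H(J, c) = 2*c
1/(((-1)**2 + H(K(-2), 10))**2 - 27*(-28)*36) = 1/(((-1)**2 + 2*10)**2 - 27*(-28)*36) = 1/((1 + 20)**2 + 756*36) = 1/(21**2 + 27216) = 1/(441 + 27216) = 1/27657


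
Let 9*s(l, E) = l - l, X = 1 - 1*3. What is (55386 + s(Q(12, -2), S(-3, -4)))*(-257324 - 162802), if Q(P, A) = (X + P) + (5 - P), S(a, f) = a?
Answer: -23269098636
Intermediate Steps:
X = -2 (X = 1 - 3 = -2)
Q(P, A) = 3 (Q(P, A) = (-2 + P) + (5 - P) = 3)
s(l, E) = 0 (s(l, E) = (l - l)/9 = (⅑)*0 = 0)
(55386 + s(Q(12, -2), S(-3, -4)))*(-257324 - 162802) = (55386 + 0)*(-257324 - 162802) = 55386*(-420126) = -23269098636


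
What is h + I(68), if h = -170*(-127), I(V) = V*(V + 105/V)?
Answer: 26319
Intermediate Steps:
h = 21590
h + I(68) = 21590 + (105 + 68**2) = 21590 + (105 + 4624) = 21590 + 4729 = 26319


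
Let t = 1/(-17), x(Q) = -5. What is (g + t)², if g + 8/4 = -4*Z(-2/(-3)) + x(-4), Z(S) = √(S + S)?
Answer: 61696/867 + 640*√3/17 ≈ 136.37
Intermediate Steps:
t = -1/17 ≈ -0.058824
Z(S) = √2*√S (Z(S) = √(2*S) = √2*√S)
g = -7 - 8*√3/3 (g = -2 + (-4*√2*√(-2/(-3)) - 5) = -2 + (-4*√2*√(-2*(-⅓)) - 5) = -2 + (-4*√2*√(⅔) - 5) = -2 + (-4*√2*√6/3 - 5) = -2 + (-8*√3/3 - 5) = -2 + (-5 - 8*√3/3) = -7 - 8*√3/3 ≈ -11.619)
(g + t)² = ((-7 - 8*√3/3) - 1/17)² = (-120/17 - 8*√3/3)²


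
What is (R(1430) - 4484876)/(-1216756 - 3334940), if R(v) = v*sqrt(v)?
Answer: 1121219/1137924 - 715*sqrt(1430)/2275848 ≈ 0.97344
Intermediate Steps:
R(v) = v**(3/2)
(R(1430) - 4484876)/(-1216756 - 3334940) = (1430**(3/2) - 4484876)/(-1216756 - 3334940) = (1430*sqrt(1430) - 4484876)/(-4551696) = (-4484876 + 1430*sqrt(1430))*(-1/4551696) = 1121219/1137924 - 715*sqrt(1430)/2275848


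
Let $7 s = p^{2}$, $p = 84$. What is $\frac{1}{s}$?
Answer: $\frac{1}{1008} \approx 0.00099206$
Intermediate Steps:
$s = 1008$ ($s = \frac{84^{2}}{7} = \frac{1}{7} \cdot 7056 = 1008$)
$\frac{1}{s} = \frac{1}{1008}$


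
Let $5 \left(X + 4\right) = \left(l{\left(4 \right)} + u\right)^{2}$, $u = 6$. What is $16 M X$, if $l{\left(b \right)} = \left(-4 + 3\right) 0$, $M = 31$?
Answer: $\frac{7936}{5} \approx 1587.2$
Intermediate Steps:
$l{\left(b \right)} = 0$ ($l{\left(b \right)} = \left(-1\right) 0 = 0$)
$X = \frac{16}{5}$ ($X = -4 + \frac{\left(0 + 6\right)^{2}}{5} = -4 + \frac{6^{2}}{5} = -4 + \frac{1}{5} \cdot 36 = -4 + \frac{36}{5} = \frac{16}{5} \approx 3.2$)
$16 M X = 16 \cdot 31 \cdot \frac{16}{5} = 496 \cdot \frac{16}{5} = \frac{7936}{5}$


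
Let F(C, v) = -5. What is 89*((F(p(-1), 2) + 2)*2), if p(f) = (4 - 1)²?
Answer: -534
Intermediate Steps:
p(f) = 9 (p(f) = 3² = 9)
89*((F(p(-1), 2) + 2)*2) = 89*((-5 + 2)*2) = 89*(-3*2) = 89*(-6) = -534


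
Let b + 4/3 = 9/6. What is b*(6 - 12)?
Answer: -1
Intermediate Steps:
b = ⅙ (b = -4/3 + 9/6 = -4/3 + 9*(⅙) = -4/3 + 3/2 = ⅙ ≈ 0.16667)
b*(6 - 12) = (6 - 12)/6 = (⅙)*(-6) = -1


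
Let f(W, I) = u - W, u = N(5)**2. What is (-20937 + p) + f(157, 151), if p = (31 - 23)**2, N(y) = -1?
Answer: -21029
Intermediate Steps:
p = 64 (p = 8**2 = 64)
u = 1 (u = (-1)**2 = 1)
f(W, I) = 1 - W
(-20937 + p) + f(157, 151) = (-20937 + 64) + (1 - 1*157) = -20873 + (1 - 157) = -20873 - 156 = -21029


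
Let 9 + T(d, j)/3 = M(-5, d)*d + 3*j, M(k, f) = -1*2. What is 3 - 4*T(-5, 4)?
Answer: -153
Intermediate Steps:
M(k, f) = -2
T(d, j) = -27 - 6*d + 9*j (T(d, j) = -27 + 3*(-2*d + 3*j) = -27 + (-6*d + 9*j) = -27 - 6*d + 9*j)
3 - 4*T(-5, 4) = 3 - 4*(-27 - 6*(-5) + 9*4) = 3 - 4*(-27 + 30 + 36) = 3 - 4*39 = 3 - 156 = -153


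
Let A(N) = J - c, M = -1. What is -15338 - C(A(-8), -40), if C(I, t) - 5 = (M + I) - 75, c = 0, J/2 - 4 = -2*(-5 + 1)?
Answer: -15291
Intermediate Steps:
J = 24 (J = 8 + 2*(-2*(-5 + 1)) = 8 + 2*(-2*(-4)) = 8 + 2*8 = 8 + 16 = 24)
A(N) = 24 (A(N) = 24 - 1*0 = 24 + 0 = 24)
C(I, t) = -71 + I (C(I, t) = 5 + ((-1 + I) - 75) = 5 + (-76 + I) = -71 + I)
-15338 - C(A(-8), -40) = -15338 - (-71 + 24) = -15338 - 1*(-47) = -15338 + 47 = -15291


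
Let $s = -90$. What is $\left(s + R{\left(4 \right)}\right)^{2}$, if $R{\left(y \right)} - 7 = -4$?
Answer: $7569$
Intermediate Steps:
$R{\left(y \right)} = 3$ ($R{\left(y \right)} = 7 - 4 = 3$)
$\left(s + R{\left(4 \right)}\right)^{2} = \left(-90 + 3\right)^{2} = \left(-87\right)^{2} = 7569$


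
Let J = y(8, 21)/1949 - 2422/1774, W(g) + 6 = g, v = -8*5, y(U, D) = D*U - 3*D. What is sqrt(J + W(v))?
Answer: I*sqrt(141395874980126)/1728763 ≈ 6.8783*I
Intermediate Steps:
y(U, D) = -3*D + D*U
v = -40
W(g) = -6 + g
J = -2267104/1728763 (J = (21*(-3 + 8))/1949 - 2422/1774 = (21*5)*(1/1949) - 2422*1/1774 = 105*(1/1949) - 1211/887 = 105/1949 - 1211/887 = -2267104/1728763 ≈ -1.3114)
sqrt(J + W(v)) = sqrt(-2267104/1728763 + (-6 - 40)) = sqrt(-2267104/1728763 - 46) = sqrt(-81790202/1728763) = I*sqrt(141395874980126)/1728763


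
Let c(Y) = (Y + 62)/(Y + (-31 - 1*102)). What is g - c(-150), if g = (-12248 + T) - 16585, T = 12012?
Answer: -4760431/283 ≈ -16821.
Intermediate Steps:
c(Y) = (62 + Y)/(-133 + Y) (c(Y) = (62 + Y)/(Y + (-31 - 102)) = (62 + Y)/(Y - 133) = (62 + Y)/(-133 + Y))
g = -16821 (g = (-12248 + 12012) - 16585 = -236 - 16585 = -16821)
g - c(-150) = -16821 - (62 - 150)/(-133 - 150) = -16821 - (-88)/(-283) = -16821 - (-1)*(-88)/283 = -16821 - 1*88/283 = -16821 - 88/283 = -4760431/283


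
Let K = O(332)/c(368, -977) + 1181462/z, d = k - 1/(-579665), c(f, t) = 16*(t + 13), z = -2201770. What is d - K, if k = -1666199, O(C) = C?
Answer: -163999594220305131161/98427408223696 ≈ -1.6662e+6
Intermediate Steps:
c(f, t) = 208 + 16*t (c(f, t) = 16*(13 + t) = 208 + 16*t)
d = -965837243334/579665 (d = -1666199 - 1/(-579665) = -1666199 - 1*(-1/579665) = -1666199 + 1/579665 = -965837243334/579665 ≈ -1.6662e+6)
K = -2369232191/4245012560 (K = 332/(208 + 16*(-977)) + 1181462/(-2201770) = 332/(208 - 15632) + 1181462*(-1/2201770) = 332/(-15424) - 590731/1100885 = 332*(-1/15424) - 590731/1100885 = -83/3856 - 590731/1100885 = -2369232191/4245012560 ≈ -0.55812)
d - K = -965837243334/579665 - 1*(-2369232191/4245012560) = -965837243334/579665 + 2369232191/4245012560 = -163999594220305131161/98427408223696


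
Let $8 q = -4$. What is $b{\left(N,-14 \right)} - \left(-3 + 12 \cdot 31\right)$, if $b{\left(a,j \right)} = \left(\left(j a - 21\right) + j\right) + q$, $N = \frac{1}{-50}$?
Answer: $- \frac{20211}{50} \approx -404.22$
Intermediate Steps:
$q = - \frac{1}{2}$ ($q = \frac{1}{8} \left(-4\right) = - \frac{1}{2} \approx -0.5$)
$N = - \frac{1}{50} \approx -0.02$
$b{\left(a,j \right)} = - \frac{43}{2} + j + a j$ ($b{\left(a,j \right)} = \left(\left(j a - 21\right) + j\right) - \frac{1}{2} = \left(\left(a j - 21\right) + j\right) - \frac{1}{2} = \left(\left(-21 + a j\right) + j\right) - \frac{1}{2} = \left(-21 + j + a j\right) - \frac{1}{2} = - \frac{43}{2} + j + a j$)
$b{\left(N,-14 \right)} - \left(-3 + 12 \cdot 31\right) = \left(- \frac{43}{2} - 14 - - \frac{7}{25}\right) - \left(-3 + 12 \cdot 31\right) = \left(- \frac{43}{2} - 14 + \frac{7}{25}\right) - \left(-3 + 372\right) = - \frac{1761}{50} - 369 = - \frac{20211}{50}$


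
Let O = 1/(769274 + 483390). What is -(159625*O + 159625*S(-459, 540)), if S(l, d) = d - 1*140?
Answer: -79982596559625/1252664 ≈ -6.3850e+7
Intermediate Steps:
S(l, d) = -140 + d (S(l, d) = d - 140 = -140 + d)
O = 1/1252664 ≈ 7.9830e-7
-(159625*O + 159625*S(-459, 540)) = -159625/(1/(1/1252664 + (-140 + 540))) = -159625/(1/(1/1252664 + 400)) = -159625/(1/(501065601/1252664)) = -159625/1252664/501065601 = -159625*501065601/1252664 = -79982596559625/1252664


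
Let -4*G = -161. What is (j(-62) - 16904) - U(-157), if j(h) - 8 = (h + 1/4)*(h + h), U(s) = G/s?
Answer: -5801931/628 ≈ -9238.8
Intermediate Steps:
G = 161/4 (G = -¼*(-161) = 161/4 ≈ 40.250)
U(s) = 161/(4*s)
j(h) = 8 + 2*h*(¼ + h) (j(h) = 8 + (h + 1/4)*(h + h) = 8 + (h + ¼)*(2*h) = 8 + (¼ + h)*(2*h) = 8 + 2*h*(¼ + h))
(j(-62) - 16904) - U(-157) = ((8 + (½)*(-62) + 2*(-62)²) - 16904) - 161/(4*(-157)) = ((8 - 31 + 2*3844) - 16904) - 161*(-1)/(4*157) = ((8 - 31 + 7688) - 16904) - 1*(-161/628) = (7665 - 16904) + 161/628 = -9239 + 161/628 = -5801931/628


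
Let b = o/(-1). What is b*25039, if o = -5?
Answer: 125195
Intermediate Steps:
b = 5 (b = -5/(-1) = -5*(-1) = 5)
b*25039 = 5*25039 = 125195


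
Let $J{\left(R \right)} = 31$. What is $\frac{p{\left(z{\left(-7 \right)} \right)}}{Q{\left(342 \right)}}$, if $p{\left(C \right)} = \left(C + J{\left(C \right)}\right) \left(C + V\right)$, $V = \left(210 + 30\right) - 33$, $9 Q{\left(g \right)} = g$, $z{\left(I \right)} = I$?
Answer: $\frac{2400}{19} \approx 126.32$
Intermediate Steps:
$Q{\left(g \right)} = \frac{g}{9}$
$V = 207$ ($V = 240 - 33 = 207$)
$p{\left(C \right)} = \left(31 + C\right) \left(207 + C\right)$ ($p{\left(C \right)} = \left(C + 31\right) \left(C + 207\right) = \left(31 + C\right) \left(207 + C\right)$)
$\frac{p{\left(z{\left(-7 \right)} \right)}}{Q{\left(342 \right)}} = \frac{6417 + \left(-7\right)^{2} + 238 \left(-7\right)}{\frac{1}{9} \cdot 342} = \frac{6417 + 49 - 1666}{38} = 4800 \cdot \frac{1}{38} = \frac{2400}{19}$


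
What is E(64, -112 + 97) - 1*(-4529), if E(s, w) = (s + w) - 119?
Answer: 4459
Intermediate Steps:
E(s, w) = -119 + s + w
E(64, -112 + 97) - 1*(-4529) = (-119 + 64 + (-112 + 97)) - 1*(-4529) = (-119 + 64 - 15) + 4529 = -70 + 4529 = 4459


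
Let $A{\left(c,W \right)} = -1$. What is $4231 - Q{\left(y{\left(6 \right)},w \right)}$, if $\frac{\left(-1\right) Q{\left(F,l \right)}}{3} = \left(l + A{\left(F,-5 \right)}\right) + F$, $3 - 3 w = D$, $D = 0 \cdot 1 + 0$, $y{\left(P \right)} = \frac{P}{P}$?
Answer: $4234$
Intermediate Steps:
$y{\left(P \right)} = 1$
$D = 0$ ($D = 0 + 0 = 0$)
$w = 1$ ($w = 1 - 0 = 1 + 0 = 1$)
$Q{\left(F,l \right)} = 3 - 3 F - 3 l$ ($Q{\left(F,l \right)} = - 3 \left(\left(l - 1\right) + F\right) = - 3 \left(\left(-1 + l\right) + F\right) = - 3 \left(-1 + F + l\right) = 3 - 3 F - 3 l$)
$4231 - Q{\left(y{\left(6 \right)},w \right)} = 4231 - \left(3 - 3 - 3\right) = 4231 - -3 = 4231 + 3 = 4234$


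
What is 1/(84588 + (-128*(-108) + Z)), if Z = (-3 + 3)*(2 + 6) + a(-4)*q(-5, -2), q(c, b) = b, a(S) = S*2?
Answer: 1/98428 ≈ 1.0160e-5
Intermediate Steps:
a(S) = 2*S
Z = 16 (Z = (-3 + 3)*(2 + 6) + (2*(-4))*(-2) = 0*8 - 8*(-2) = 0 + 16 = 16)
1/(84588 + (-128*(-108) + Z)) = 1/(84588 + (-128*(-108) + 16)) = 1/(84588 + (13824 + 16)) = 1/(84588 + 13840) = 1/98428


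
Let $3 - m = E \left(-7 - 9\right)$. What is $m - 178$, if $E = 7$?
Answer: $-63$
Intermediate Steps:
$m = 115$ ($m = 3 - 7 \left(-7 - 9\right) = 3 - 7 \left(-16\right) = 3 - -112 = 3 + 112 = 115$)
$m - 178 = 115 - 178 = -63$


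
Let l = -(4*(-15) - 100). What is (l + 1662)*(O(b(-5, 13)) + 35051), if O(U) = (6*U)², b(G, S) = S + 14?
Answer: 111679490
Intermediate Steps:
b(G, S) = 14 + S
O(U) = 36*U²
l = 160 (l = -(-60 - 100) = -1*(-160) = 160)
(l + 1662)*(O(b(-5, 13)) + 35051) = (160 + 1662)*(36*(14 + 13)² + 35051) = 1822*(36*27² + 35051) = 1822*(36*729 + 35051) = 1822*(26244 + 35051) = 1822*61295 = 111679490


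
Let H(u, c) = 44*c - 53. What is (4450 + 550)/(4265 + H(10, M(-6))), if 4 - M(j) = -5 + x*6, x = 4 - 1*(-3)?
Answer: 125/69 ≈ 1.8116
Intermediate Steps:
x = 7 (x = 4 + 3 = 7)
M(j) = -33 (M(j) = 4 - (-5 + 7*6) = 4 - (-5 + 42) = 4 - 1*37 = 4 - 37 = -33)
H(u, c) = -53 + 44*c
(4450 + 550)/(4265 + H(10, M(-6))) = (4450 + 550)/(4265 + (-53 + 44*(-33))) = 5000/(4265 + (-53 - 1452)) = 5000/(4265 - 1505) = 5000/2760 = 5000*(1/2760) = 125/69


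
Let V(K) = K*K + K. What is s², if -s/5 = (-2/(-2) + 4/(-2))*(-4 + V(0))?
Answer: 400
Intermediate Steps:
V(K) = K + K² (V(K) = K² + K = K + K²)
s = -20 (s = -5*(-2/(-2) + 4/(-2))*(-4 + 0*(1 + 0)) = -5*(-2*(-½) + 4*(-½))*(-4 + 0*1) = -5*(1 - 2)*(-4 + 0) = -(-5)*(-4) = -5*4 = -20)
s² = (-20)² = 400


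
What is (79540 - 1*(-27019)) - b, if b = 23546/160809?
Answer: 17135622685/160809 ≈ 1.0656e+5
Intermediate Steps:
b = 23546/160809 (b = 23546*(1/160809) = 23546/160809 ≈ 0.14642)
(79540 - 1*(-27019)) - b = (79540 - 1*(-27019)) - 1*23546/160809 = (79540 + 27019) - 23546/160809 = 106559 - 23546/160809 = 17135622685/160809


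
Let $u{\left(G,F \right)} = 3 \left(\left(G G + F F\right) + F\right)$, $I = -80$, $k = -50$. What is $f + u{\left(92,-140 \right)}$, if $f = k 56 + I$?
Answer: $80892$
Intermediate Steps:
$u{\left(G,F \right)} = 3 F + 3 F^{2} + 3 G^{2}$ ($u{\left(G,F \right)} = 3 \left(\left(G^{2} + F^{2}\right) + F\right) = 3 \left(\left(F^{2} + G^{2}\right) + F\right) = 3 \left(F + F^{2} + G^{2}\right) = 3 F + 3 F^{2} + 3 G^{2}$)
$f = -2880$ ($f = \left(-50\right) 56 - 80 = -2800 - 80 = -2880$)
$f + u{\left(92,-140 \right)} = -2880 + \left(3 \left(-140\right) + 3 \left(-140\right)^{2} + 3 \cdot 92^{2}\right) = -2880 + \left(-420 + 3 \cdot 19600 + 3 \cdot 8464\right) = -2880 + \left(-420 + 58800 + 25392\right) = -2880 + 83772 = 80892$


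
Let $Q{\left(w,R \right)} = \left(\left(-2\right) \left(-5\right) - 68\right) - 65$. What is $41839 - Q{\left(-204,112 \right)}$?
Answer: $41962$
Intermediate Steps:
$Q{\left(w,R \right)} = -123$ ($Q{\left(w,R \right)} = \left(10 - 68\right) - 65 = -58 - 65 = -123$)
$41839 - Q{\left(-204,112 \right)} = 41839 - -123 = 41839 + 123 = 41962$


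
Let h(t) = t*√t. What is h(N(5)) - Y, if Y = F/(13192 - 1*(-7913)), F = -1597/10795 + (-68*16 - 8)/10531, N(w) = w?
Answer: 4092761/342751667175 + 5*√5 ≈ 11.180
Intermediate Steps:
F = -28649327/113682145 (F = -1597*1/10795 + (-1088 - 8)*(1/10531) = -1597/10795 - 1096*1/10531 = -1597/10795 - 1096/10531 = -28649327/113682145 ≈ -0.25201)
h(t) = t^(3/2)
Y = -4092761/342751667175 (Y = -28649327/(113682145*(13192 - 1*(-7913))) = -28649327/(113682145*(13192 + 7913)) = -28649327/113682145/21105 = -28649327/113682145*1/21105 = -4092761/342751667175 ≈ -1.1941e-5)
h(N(5)) - Y = 5^(3/2) - 1*(-4092761/342751667175) = 5*√5 + 4092761/342751667175 = 4092761/342751667175 + 5*√5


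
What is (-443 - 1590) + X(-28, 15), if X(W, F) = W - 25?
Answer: -2086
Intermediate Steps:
X(W, F) = -25 + W
(-443 - 1590) + X(-28, 15) = (-443 - 1590) + (-25 - 28) = -2033 - 53 = -2086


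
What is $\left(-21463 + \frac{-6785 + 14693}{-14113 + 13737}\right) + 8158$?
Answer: $- \frac{1252647}{94} \approx -13326.0$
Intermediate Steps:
$\left(-21463 + \frac{-6785 + 14693}{-14113 + 13737}\right) + 8158 = \left(-21463 + \frac{7908}{-376}\right) + 8158 = \left(-21463 + 7908 \left(- \frac{1}{376}\right)\right) + 8158 = \left(-21463 - \frac{1977}{94}\right) + 8158 = - \frac{2019499}{94} + 8158 = - \frac{1252647}{94}$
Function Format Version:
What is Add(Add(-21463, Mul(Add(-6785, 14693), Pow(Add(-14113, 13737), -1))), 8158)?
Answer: Rational(-1252647, 94) ≈ -13326.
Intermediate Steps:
Add(Add(-21463, Mul(Add(-6785, 14693), Pow(Add(-14113, 13737), -1))), 8158) = Add(Add(-21463, Mul(7908, Pow(-376, -1))), 8158) = Add(Add(-21463, Mul(7908, Rational(-1, 376))), 8158) = Add(Add(-21463, Rational(-1977, 94)), 8158) = Add(Rational(-2019499, 94), 8158) = Rational(-1252647, 94)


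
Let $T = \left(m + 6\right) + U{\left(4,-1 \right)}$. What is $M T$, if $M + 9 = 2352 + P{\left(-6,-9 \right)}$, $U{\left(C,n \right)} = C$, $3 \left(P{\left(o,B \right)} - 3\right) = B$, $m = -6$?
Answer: $9372$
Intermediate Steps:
$P{\left(o,B \right)} = 3 + \frac{B}{3}$
$M = 2343$ ($M = -9 + \left(2352 + \left(3 + \frac{1}{3} \left(-9\right)\right)\right) = -9 + \left(2352 + \left(3 - 3\right)\right) = -9 + \left(2352 + 0\right) = -9 + 2352 = 2343$)
$T = 4$ ($T = \left(-6 + 6\right) + 4 = 0 + 4 = 4$)
$M T = 2343 \cdot 4 = 9372$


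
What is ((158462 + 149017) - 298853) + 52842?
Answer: 61468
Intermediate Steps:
((158462 + 149017) - 298853) + 52842 = (307479 - 298853) + 52842 = 8626 + 52842 = 61468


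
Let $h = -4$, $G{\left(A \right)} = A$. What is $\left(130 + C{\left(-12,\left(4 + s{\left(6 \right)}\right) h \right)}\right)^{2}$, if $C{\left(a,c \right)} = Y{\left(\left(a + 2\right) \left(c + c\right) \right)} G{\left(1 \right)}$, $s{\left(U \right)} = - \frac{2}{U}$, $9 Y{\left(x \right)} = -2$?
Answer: $\frac{1364224}{81} \approx 16842.0$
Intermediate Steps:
$Y{\left(x \right)} = - \frac{2}{9}$ ($Y{\left(x \right)} = \frac{1}{9} \left(-2\right) = - \frac{2}{9}$)
$C{\left(a,c \right)} = - \frac{2}{9}$ ($C{\left(a,c \right)} = \left(- \frac{2}{9}\right) 1 = - \frac{2}{9}$)
$\left(130 + C{\left(-12,\left(4 + s{\left(6 \right)}\right) h \right)}\right)^{2} = \left(130 - \frac{2}{9}\right)^{2} = \left(\frac{1168}{9}\right)^{2} = \frac{1364224}{81}$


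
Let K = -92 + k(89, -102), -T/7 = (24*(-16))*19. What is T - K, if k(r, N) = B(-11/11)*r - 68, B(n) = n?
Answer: 51321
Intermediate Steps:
k(r, N) = -68 - r (k(r, N) = (-11/11)*r - 68 = (-11*1/11)*r - 68 = -r - 68 = -68 - r)
T = 51072 (T = -7*24*(-16)*19 = -(-2688)*19 = -7*(-7296) = 51072)
K = -249 (K = -92 + (-68 - 1*89) = -92 + (-68 - 89) = -92 - 157 = -249)
T - K = 51072 - 1*(-249) = 51072 + 249 = 51321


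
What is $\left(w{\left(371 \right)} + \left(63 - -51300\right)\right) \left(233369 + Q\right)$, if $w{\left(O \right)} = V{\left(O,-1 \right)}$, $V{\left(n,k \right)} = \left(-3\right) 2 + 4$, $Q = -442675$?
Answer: $-10750165466$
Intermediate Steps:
$V{\left(n,k \right)} = -2$ ($V{\left(n,k \right)} = -6 + 4 = -2$)
$w{\left(O \right)} = -2$
$\left(w{\left(371 \right)} + \left(63 - -51300\right)\right) \left(233369 + Q\right) = \left(-2 + \left(63 - -51300\right)\right) \left(233369 - 442675\right) = \left(-2 + \left(63 + 51300\right)\right) \left(-209306\right) = \left(-2 + 51363\right) \left(-209306\right) = 51361 \left(-209306\right) = -10750165466$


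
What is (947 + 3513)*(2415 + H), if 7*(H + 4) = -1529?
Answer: 68452080/7 ≈ 9.7789e+6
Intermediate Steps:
H = -1557/7 (H = -4 + (1/7)*(-1529) = -4 - 1529/7 = -1557/7 ≈ -222.43)
(947 + 3513)*(2415 + H) = (947 + 3513)*(2415 - 1557/7) = 4460*(15348/7) = 68452080/7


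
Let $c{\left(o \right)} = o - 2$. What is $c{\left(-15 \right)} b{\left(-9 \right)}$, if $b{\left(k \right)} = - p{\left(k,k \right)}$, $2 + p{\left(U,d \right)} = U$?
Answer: $-187$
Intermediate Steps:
$c{\left(o \right)} = -2 + o$ ($c{\left(o \right)} = o - 2 = -2 + o$)
$p{\left(U,d \right)} = -2 + U$
$b{\left(k \right)} = 2 - k$ ($b{\left(k \right)} = - (-2 + k) = 2 - k$)
$c{\left(-15 \right)} b{\left(-9 \right)} = \left(-2 - 15\right) \left(2 - -9\right) = - 17 \left(2 + 9\right) = \left(-17\right) 11 = -187$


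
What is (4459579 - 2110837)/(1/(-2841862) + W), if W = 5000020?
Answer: 2224933545868/4736455612413 ≈ 0.46975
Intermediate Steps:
(4459579 - 2110837)/(1/(-2841862) + W) = (4459579 - 2110837)/(1/(-2841862) + 5000020) = 2348742/(-1/2841862 + 5000020) = 2348742/(14209366837239/2841862) = 2348742*(2841862/14209366837239) = 2224933545868/4736455612413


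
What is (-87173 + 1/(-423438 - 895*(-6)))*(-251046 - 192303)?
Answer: 1795279793585665/46452 ≈ 3.8648e+10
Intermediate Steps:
(-87173 + 1/(-423438 - 895*(-6)))*(-251046 - 192303) = (-87173 + 1/(-423438 + 5370))*(-443349) = (-87173 + 1/(-418068))*(-443349) = (-87173 - 1/418068)*(-443349) = -36444241765/418068*(-443349) = 1795279793585665/46452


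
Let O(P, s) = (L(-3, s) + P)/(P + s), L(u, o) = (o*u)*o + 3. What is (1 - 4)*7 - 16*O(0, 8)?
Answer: 357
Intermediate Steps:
L(u, o) = 3 + u*o² (L(u, o) = u*o² + 3 = 3 + u*o²)
O(P, s) = (3 + P - 3*s²)/(P + s) (O(P, s) = ((3 - 3*s²) + P)/(P + s) = (3 + P - 3*s²)/(P + s))
(1 - 4)*7 - 16*O(0, 8) = (1 - 4)*7 - 16*(3 + 0 - 3*8²)/(0 + 8) = -3*7 - 16*(3 + 0 - 3*64)/8 = -21 - 2*(3 + 0 - 192) = -21 - 2*(-189) = -21 - 16*(-189/8) = -21 + 378 = 357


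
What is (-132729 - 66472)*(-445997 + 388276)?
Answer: 11498080921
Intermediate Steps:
(-132729 - 66472)*(-445997 + 388276) = -199201*(-57721) = 11498080921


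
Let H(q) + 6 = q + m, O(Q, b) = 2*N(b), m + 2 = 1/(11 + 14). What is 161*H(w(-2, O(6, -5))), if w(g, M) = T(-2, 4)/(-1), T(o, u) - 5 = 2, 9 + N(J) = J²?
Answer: -60214/25 ≈ -2408.6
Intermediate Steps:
N(J) = -9 + J²
T(o, u) = 7 (T(o, u) = 5 + 2 = 7)
m = -49/25 (m = -2 + 1/(11 + 14) = -2 + 1/25 = -49/25 ≈ -1.9600)
O(Q, b) = -18 + 2*b² (O(Q, b) = 2*(-9 + b²) = -18 + 2*b²)
w(g, M) = -7 (w(g, M) = 7/(-1) = 7*(-1) = -7)
H(q) = -199/25 + q (H(q) = -6 + (q - 49/25) = -6 + (-49/25 + q) = -199/25 + q)
161*H(w(-2, O(6, -5))) = 161*(-199/25 - 7) = 161*(-374/25) = -60214/25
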